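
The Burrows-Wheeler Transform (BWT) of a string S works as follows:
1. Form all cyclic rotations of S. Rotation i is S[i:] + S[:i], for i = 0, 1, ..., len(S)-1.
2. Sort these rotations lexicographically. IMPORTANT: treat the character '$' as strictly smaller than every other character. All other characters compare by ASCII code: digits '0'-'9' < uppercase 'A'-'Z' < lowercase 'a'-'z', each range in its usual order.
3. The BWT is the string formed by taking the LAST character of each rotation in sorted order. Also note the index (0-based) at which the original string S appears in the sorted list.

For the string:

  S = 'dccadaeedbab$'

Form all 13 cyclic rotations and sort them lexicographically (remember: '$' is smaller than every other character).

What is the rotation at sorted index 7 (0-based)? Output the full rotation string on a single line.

All 13 rotations (rotation i = S[i:]+S[:i]):
  rot[0] = dccadaeedbab$
  rot[1] = ccadaeedbab$d
  rot[2] = cadaeedbab$dc
  rot[3] = adaeedbab$dcc
  rot[4] = daeedbab$dcca
  rot[5] = aeedbab$dccad
  rot[6] = eedbab$dccada
  rot[7] = edbab$dccadae
  rot[8] = dbab$dccadaee
  rot[9] = bab$dccadaeed
  rot[10] = ab$dccadaeedb
  rot[11] = b$dccadaeedba
  rot[12] = $dccadaeedbab
Sorted (with $ < everything):
  sorted[0] = $dccadaeedbab
  sorted[1] = ab$dccadaeedb
  sorted[2] = adaeedbab$dcc
  sorted[3] = aeedbab$dccad
  sorted[4] = b$dccadaeedba
  sorted[5] = bab$dccadaeed
  sorted[6] = cadaeedbab$dc
  sorted[7] = ccadaeedbab$d
  sorted[8] = daeedbab$dcca
  sorted[9] = dbab$dccadaee
  sorted[10] = dccadaeedbab$
  sorted[11] = edbab$dccadae
  sorted[12] = eedbab$dccada
sorted[7] = ccadaeedbab$d

Answer: ccadaeedbab$d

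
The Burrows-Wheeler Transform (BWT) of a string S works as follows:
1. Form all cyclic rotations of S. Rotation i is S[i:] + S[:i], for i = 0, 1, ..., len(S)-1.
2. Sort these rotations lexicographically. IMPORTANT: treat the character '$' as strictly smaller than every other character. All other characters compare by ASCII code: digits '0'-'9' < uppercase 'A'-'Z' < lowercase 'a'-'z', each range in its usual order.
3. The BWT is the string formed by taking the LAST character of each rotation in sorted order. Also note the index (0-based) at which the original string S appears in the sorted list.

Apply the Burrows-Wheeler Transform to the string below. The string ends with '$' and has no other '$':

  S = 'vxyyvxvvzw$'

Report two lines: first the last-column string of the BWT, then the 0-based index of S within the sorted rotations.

All 11 rotations (rotation i = S[i:]+S[:i]):
  rot[0] = vxyyvxvvzw$
  rot[1] = xyyvxvvzw$v
  rot[2] = yyvxvvzw$vx
  rot[3] = yvxvvzw$vxy
  rot[4] = vxvvzw$vxyy
  rot[5] = xvvzw$vxyyv
  rot[6] = vvzw$vxyyvx
  rot[7] = vzw$vxyyvxv
  rot[8] = zw$vxyyvxvv
  rot[9] = w$vxyyvxvvz
  rot[10] = $vxyyvxvvzw
Sorted (with $ < everything):
  sorted[0] = $vxyyvxvvzw  (last char: 'w')
  sorted[1] = vvzw$vxyyvx  (last char: 'x')
  sorted[2] = vxvvzw$vxyy  (last char: 'y')
  sorted[3] = vxyyvxvvzw$  (last char: '$')
  sorted[4] = vzw$vxyyvxv  (last char: 'v')
  sorted[5] = w$vxyyvxvvz  (last char: 'z')
  sorted[6] = xvvzw$vxyyv  (last char: 'v')
  sorted[7] = xyyvxvvzw$v  (last char: 'v')
  sorted[8] = yvxvvzw$vxy  (last char: 'y')
  sorted[9] = yyvxvvzw$vx  (last char: 'x')
  sorted[10] = zw$vxyyvxvv  (last char: 'v')
Last column: wxy$vzvvyxv
Original string S is at sorted index 3

Answer: wxy$vzvvyxv
3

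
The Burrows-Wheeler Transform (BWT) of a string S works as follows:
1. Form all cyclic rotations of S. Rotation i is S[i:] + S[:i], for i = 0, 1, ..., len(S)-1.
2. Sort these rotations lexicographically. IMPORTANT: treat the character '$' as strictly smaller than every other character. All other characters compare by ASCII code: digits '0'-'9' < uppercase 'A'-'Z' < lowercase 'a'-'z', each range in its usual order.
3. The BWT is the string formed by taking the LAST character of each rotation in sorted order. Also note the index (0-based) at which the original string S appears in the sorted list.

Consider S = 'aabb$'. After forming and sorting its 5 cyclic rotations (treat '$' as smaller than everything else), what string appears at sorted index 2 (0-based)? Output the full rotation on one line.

Answer: abb$a

Derivation:
All 5 rotations (rotation i = S[i:]+S[:i]):
  rot[0] = aabb$
  rot[1] = abb$a
  rot[2] = bb$aa
  rot[3] = b$aab
  rot[4] = $aabb
Sorted (with $ < everything):
  sorted[0] = $aabb
  sorted[1] = aabb$
  sorted[2] = abb$a
  sorted[3] = b$aab
  sorted[4] = bb$aa
sorted[2] = abb$a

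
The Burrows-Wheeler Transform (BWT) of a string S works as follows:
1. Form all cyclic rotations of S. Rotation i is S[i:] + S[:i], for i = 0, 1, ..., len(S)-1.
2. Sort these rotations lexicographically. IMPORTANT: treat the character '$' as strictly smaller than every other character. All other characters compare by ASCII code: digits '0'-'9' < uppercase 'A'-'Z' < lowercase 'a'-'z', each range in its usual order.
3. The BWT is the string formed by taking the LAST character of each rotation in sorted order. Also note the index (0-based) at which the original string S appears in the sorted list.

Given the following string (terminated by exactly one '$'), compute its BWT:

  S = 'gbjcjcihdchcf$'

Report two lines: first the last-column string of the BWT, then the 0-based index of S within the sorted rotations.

Answer: fghdjjhc$ciccb
8

Derivation:
All 14 rotations (rotation i = S[i:]+S[:i]):
  rot[0] = gbjcjcihdchcf$
  rot[1] = bjcjcihdchcf$g
  rot[2] = jcjcihdchcf$gb
  rot[3] = cjcihdchcf$gbj
  rot[4] = jcihdchcf$gbjc
  rot[5] = cihdchcf$gbjcj
  rot[6] = ihdchcf$gbjcjc
  rot[7] = hdchcf$gbjcjci
  rot[8] = dchcf$gbjcjcih
  rot[9] = chcf$gbjcjcihd
  rot[10] = hcf$gbjcjcihdc
  rot[11] = cf$gbjcjcihdch
  rot[12] = f$gbjcjcihdchc
  rot[13] = $gbjcjcihdchcf
Sorted (with $ < everything):
  sorted[0] = $gbjcjcihdchcf  (last char: 'f')
  sorted[1] = bjcjcihdchcf$g  (last char: 'g')
  sorted[2] = cf$gbjcjcihdch  (last char: 'h')
  sorted[3] = chcf$gbjcjcihd  (last char: 'd')
  sorted[4] = cihdchcf$gbjcj  (last char: 'j')
  sorted[5] = cjcihdchcf$gbj  (last char: 'j')
  sorted[6] = dchcf$gbjcjcih  (last char: 'h')
  sorted[7] = f$gbjcjcihdchc  (last char: 'c')
  sorted[8] = gbjcjcihdchcf$  (last char: '$')
  sorted[9] = hcf$gbjcjcihdc  (last char: 'c')
  sorted[10] = hdchcf$gbjcjci  (last char: 'i')
  sorted[11] = ihdchcf$gbjcjc  (last char: 'c')
  sorted[12] = jcihdchcf$gbjc  (last char: 'c')
  sorted[13] = jcjcihdchcf$gb  (last char: 'b')
Last column: fghdjjhc$ciccb
Original string S is at sorted index 8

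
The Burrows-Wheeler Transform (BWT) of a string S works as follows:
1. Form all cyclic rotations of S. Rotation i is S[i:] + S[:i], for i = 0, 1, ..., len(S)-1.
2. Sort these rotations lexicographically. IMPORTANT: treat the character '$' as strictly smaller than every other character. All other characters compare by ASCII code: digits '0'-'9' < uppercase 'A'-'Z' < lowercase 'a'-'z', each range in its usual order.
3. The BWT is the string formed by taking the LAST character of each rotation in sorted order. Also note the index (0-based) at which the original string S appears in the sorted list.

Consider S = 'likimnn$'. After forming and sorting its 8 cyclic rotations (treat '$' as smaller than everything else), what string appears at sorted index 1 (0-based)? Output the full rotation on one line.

Answer: ikimnn$l

Derivation:
All 8 rotations (rotation i = S[i:]+S[:i]):
  rot[0] = likimnn$
  rot[1] = ikimnn$l
  rot[2] = kimnn$li
  rot[3] = imnn$lik
  rot[4] = mnn$liki
  rot[5] = nn$likim
  rot[6] = n$likimn
  rot[7] = $likimnn
Sorted (with $ < everything):
  sorted[0] = $likimnn
  sorted[1] = ikimnn$l
  sorted[2] = imnn$lik
  sorted[3] = kimnn$li
  sorted[4] = likimnn$
  sorted[5] = mnn$liki
  sorted[6] = n$likimn
  sorted[7] = nn$likim
sorted[1] = ikimnn$l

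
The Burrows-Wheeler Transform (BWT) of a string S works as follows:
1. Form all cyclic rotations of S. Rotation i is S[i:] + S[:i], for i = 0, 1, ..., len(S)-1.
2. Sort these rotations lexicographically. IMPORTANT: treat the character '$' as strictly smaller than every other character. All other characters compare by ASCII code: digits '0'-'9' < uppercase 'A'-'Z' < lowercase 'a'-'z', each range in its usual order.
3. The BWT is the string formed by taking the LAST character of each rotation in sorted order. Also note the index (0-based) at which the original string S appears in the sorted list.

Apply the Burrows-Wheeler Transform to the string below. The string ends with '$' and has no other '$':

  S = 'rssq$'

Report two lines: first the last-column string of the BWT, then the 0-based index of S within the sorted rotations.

All 5 rotations (rotation i = S[i:]+S[:i]):
  rot[0] = rssq$
  rot[1] = ssq$r
  rot[2] = sq$rs
  rot[3] = q$rss
  rot[4] = $rssq
Sorted (with $ < everything):
  sorted[0] = $rssq  (last char: 'q')
  sorted[1] = q$rss  (last char: 's')
  sorted[2] = rssq$  (last char: '$')
  sorted[3] = sq$rs  (last char: 's')
  sorted[4] = ssq$r  (last char: 'r')
Last column: qs$sr
Original string S is at sorted index 2

Answer: qs$sr
2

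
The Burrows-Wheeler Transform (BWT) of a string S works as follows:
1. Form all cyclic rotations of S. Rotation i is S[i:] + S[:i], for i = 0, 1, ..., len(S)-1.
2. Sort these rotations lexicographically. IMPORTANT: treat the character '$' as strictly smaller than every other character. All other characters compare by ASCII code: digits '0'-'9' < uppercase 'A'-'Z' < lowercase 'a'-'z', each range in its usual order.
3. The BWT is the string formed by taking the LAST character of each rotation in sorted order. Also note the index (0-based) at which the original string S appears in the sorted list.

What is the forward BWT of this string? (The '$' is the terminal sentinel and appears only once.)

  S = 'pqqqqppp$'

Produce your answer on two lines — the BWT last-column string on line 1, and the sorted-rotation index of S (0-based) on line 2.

Answer: pppq$qqqp
4

Derivation:
All 9 rotations (rotation i = S[i:]+S[:i]):
  rot[0] = pqqqqppp$
  rot[1] = qqqqppp$p
  rot[2] = qqqppp$pq
  rot[3] = qqppp$pqq
  rot[4] = qppp$pqqq
  rot[5] = ppp$pqqqq
  rot[6] = pp$pqqqqp
  rot[7] = p$pqqqqpp
  rot[8] = $pqqqqppp
Sorted (with $ < everything):
  sorted[0] = $pqqqqppp  (last char: 'p')
  sorted[1] = p$pqqqqpp  (last char: 'p')
  sorted[2] = pp$pqqqqp  (last char: 'p')
  sorted[3] = ppp$pqqqq  (last char: 'q')
  sorted[4] = pqqqqppp$  (last char: '$')
  sorted[5] = qppp$pqqq  (last char: 'q')
  sorted[6] = qqppp$pqq  (last char: 'q')
  sorted[7] = qqqppp$pq  (last char: 'q')
  sorted[8] = qqqqppp$p  (last char: 'p')
Last column: pppq$qqqp
Original string S is at sorted index 4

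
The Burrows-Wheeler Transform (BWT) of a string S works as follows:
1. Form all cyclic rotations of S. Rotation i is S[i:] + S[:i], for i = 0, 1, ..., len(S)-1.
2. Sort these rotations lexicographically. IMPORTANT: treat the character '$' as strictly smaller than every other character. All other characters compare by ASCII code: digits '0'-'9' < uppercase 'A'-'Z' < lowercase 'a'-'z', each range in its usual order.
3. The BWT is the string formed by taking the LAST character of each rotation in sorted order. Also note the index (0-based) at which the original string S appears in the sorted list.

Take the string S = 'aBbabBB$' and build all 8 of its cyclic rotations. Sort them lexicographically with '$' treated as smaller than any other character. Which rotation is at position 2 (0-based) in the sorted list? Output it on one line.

Answer: BB$aBbab

Derivation:
All 8 rotations (rotation i = S[i:]+S[:i]):
  rot[0] = aBbabBB$
  rot[1] = BbabBB$a
  rot[2] = babBB$aB
  rot[3] = abBB$aBb
  rot[4] = bBB$aBba
  rot[5] = BB$aBbab
  rot[6] = B$aBbabB
  rot[7] = $aBbabBB
Sorted (with $ < everything):
  sorted[0] = $aBbabBB
  sorted[1] = B$aBbabB
  sorted[2] = BB$aBbab
  sorted[3] = BbabBB$a
  sorted[4] = aBbabBB$
  sorted[5] = abBB$aBb
  sorted[6] = bBB$aBba
  sorted[7] = babBB$aB
sorted[2] = BB$aBbab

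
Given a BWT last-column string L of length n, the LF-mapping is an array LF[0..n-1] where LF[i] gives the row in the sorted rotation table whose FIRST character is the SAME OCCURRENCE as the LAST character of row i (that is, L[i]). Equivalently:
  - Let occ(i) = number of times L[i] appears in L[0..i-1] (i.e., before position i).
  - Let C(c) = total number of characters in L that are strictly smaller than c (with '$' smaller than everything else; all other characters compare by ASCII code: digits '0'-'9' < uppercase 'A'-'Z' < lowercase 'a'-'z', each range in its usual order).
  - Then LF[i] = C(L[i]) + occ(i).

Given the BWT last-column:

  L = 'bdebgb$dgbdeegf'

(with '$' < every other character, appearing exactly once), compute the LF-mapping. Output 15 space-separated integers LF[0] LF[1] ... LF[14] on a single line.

Char counts: '$':1, 'b':4, 'd':3, 'e':3, 'f':1, 'g':3
C (first-col start): C('$')=0, C('b')=1, C('d')=5, C('e')=8, C('f')=11, C('g')=12
L[0]='b': occ=0, LF[0]=C('b')+0=1+0=1
L[1]='d': occ=0, LF[1]=C('d')+0=5+0=5
L[2]='e': occ=0, LF[2]=C('e')+0=8+0=8
L[3]='b': occ=1, LF[3]=C('b')+1=1+1=2
L[4]='g': occ=0, LF[4]=C('g')+0=12+0=12
L[5]='b': occ=2, LF[5]=C('b')+2=1+2=3
L[6]='$': occ=0, LF[6]=C('$')+0=0+0=0
L[7]='d': occ=1, LF[7]=C('d')+1=5+1=6
L[8]='g': occ=1, LF[8]=C('g')+1=12+1=13
L[9]='b': occ=3, LF[9]=C('b')+3=1+3=4
L[10]='d': occ=2, LF[10]=C('d')+2=5+2=7
L[11]='e': occ=1, LF[11]=C('e')+1=8+1=9
L[12]='e': occ=2, LF[12]=C('e')+2=8+2=10
L[13]='g': occ=2, LF[13]=C('g')+2=12+2=14
L[14]='f': occ=0, LF[14]=C('f')+0=11+0=11

Answer: 1 5 8 2 12 3 0 6 13 4 7 9 10 14 11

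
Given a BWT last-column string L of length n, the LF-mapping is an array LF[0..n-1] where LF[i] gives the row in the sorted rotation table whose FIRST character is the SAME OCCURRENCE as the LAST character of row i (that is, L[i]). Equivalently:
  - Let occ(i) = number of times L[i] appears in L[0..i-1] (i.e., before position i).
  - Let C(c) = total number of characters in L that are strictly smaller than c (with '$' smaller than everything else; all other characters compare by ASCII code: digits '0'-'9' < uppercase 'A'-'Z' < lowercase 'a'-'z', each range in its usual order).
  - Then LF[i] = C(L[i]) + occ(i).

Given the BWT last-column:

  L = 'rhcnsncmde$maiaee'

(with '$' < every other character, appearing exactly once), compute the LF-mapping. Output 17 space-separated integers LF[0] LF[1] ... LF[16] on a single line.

Char counts: '$':1, 'a':2, 'c':2, 'd':1, 'e':3, 'h':1, 'i':1, 'm':2, 'n':2, 'r':1, 's':1
C (first-col start): C('$')=0, C('a')=1, C('c')=3, C('d')=5, C('e')=6, C('h')=9, C('i')=10, C('m')=11, C('n')=13, C('r')=15, C('s')=16
L[0]='r': occ=0, LF[0]=C('r')+0=15+0=15
L[1]='h': occ=0, LF[1]=C('h')+0=9+0=9
L[2]='c': occ=0, LF[2]=C('c')+0=3+0=3
L[3]='n': occ=0, LF[3]=C('n')+0=13+0=13
L[4]='s': occ=0, LF[4]=C('s')+0=16+0=16
L[5]='n': occ=1, LF[5]=C('n')+1=13+1=14
L[6]='c': occ=1, LF[6]=C('c')+1=3+1=4
L[7]='m': occ=0, LF[7]=C('m')+0=11+0=11
L[8]='d': occ=0, LF[8]=C('d')+0=5+0=5
L[9]='e': occ=0, LF[9]=C('e')+0=6+0=6
L[10]='$': occ=0, LF[10]=C('$')+0=0+0=0
L[11]='m': occ=1, LF[11]=C('m')+1=11+1=12
L[12]='a': occ=0, LF[12]=C('a')+0=1+0=1
L[13]='i': occ=0, LF[13]=C('i')+0=10+0=10
L[14]='a': occ=1, LF[14]=C('a')+1=1+1=2
L[15]='e': occ=1, LF[15]=C('e')+1=6+1=7
L[16]='e': occ=2, LF[16]=C('e')+2=6+2=8

Answer: 15 9 3 13 16 14 4 11 5 6 0 12 1 10 2 7 8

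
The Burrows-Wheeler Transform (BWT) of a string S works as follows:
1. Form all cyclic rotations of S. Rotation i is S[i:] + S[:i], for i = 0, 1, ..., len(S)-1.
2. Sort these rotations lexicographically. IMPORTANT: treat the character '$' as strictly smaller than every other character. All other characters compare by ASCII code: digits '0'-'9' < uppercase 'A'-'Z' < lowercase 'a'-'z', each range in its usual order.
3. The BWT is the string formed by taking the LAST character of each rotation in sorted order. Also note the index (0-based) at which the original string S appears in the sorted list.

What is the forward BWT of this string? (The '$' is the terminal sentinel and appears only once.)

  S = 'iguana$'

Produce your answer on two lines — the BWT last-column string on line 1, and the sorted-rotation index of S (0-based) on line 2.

All 7 rotations (rotation i = S[i:]+S[:i]):
  rot[0] = iguana$
  rot[1] = guana$i
  rot[2] = uana$ig
  rot[3] = ana$igu
  rot[4] = na$igua
  rot[5] = a$iguan
  rot[6] = $iguana
Sorted (with $ < everything):
  sorted[0] = $iguana  (last char: 'a')
  sorted[1] = a$iguan  (last char: 'n')
  sorted[2] = ana$igu  (last char: 'u')
  sorted[3] = guana$i  (last char: 'i')
  sorted[4] = iguana$  (last char: '$')
  sorted[5] = na$igua  (last char: 'a')
  sorted[6] = uana$ig  (last char: 'g')
Last column: anui$ag
Original string S is at sorted index 4

Answer: anui$ag
4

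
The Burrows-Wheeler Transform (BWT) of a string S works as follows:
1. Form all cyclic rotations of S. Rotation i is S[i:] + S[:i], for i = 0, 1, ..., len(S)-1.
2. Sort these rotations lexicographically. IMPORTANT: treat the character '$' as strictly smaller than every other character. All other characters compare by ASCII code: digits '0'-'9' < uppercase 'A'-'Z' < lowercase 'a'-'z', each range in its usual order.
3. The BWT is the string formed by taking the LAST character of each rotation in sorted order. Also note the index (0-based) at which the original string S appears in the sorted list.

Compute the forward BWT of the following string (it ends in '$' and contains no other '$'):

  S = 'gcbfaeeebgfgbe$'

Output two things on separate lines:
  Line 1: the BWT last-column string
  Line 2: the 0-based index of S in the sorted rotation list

Answer: efgcegbeeabgf$b
13

Derivation:
All 15 rotations (rotation i = S[i:]+S[:i]):
  rot[0] = gcbfaeeebgfgbe$
  rot[1] = cbfaeeebgfgbe$g
  rot[2] = bfaeeebgfgbe$gc
  rot[3] = faeeebgfgbe$gcb
  rot[4] = aeeebgfgbe$gcbf
  rot[5] = eeebgfgbe$gcbfa
  rot[6] = eebgfgbe$gcbfae
  rot[7] = ebgfgbe$gcbfaee
  rot[8] = bgfgbe$gcbfaeee
  rot[9] = gfgbe$gcbfaeeeb
  rot[10] = fgbe$gcbfaeeebg
  rot[11] = gbe$gcbfaeeebgf
  rot[12] = be$gcbfaeeebgfg
  rot[13] = e$gcbfaeeebgfgb
  rot[14] = $gcbfaeeebgfgbe
Sorted (with $ < everything):
  sorted[0] = $gcbfaeeebgfgbe  (last char: 'e')
  sorted[1] = aeeebgfgbe$gcbf  (last char: 'f')
  sorted[2] = be$gcbfaeeebgfg  (last char: 'g')
  sorted[3] = bfaeeebgfgbe$gc  (last char: 'c')
  sorted[4] = bgfgbe$gcbfaeee  (last char: 'e')
  sorted[5] = cbfaeeebgfgbe$g  (last char: 'g')
  sorted[6] = e$gcbfaeeebgfgb  (last char: 'b')
  sorted[7] = ebgfgbe$gcbfaee  (last char: 'e')
  sorted[8] = eebgfgbe$gcbfae  (last char: 'e')
  sorted[9] = eeebgfgbe$gcbfa  (last char: 'a')
  sorted[10] = faeeebgfgbe$gcb  (last char: 'b')
  sorted[11] = fgbe$gcbfaeeebg  (last char: 'g')
  sorted[12] = gbe$gcbfaeeebgf  (last char: 'f')
  sorted[13] = gcbfaeeebgfgbe$  (last char: '$')
  sorted[14] = gfgbe$gcbfaeeeb  (last char: 'b')
Last column: efgcegbeeabgf$b
Original string S is at sorted index 13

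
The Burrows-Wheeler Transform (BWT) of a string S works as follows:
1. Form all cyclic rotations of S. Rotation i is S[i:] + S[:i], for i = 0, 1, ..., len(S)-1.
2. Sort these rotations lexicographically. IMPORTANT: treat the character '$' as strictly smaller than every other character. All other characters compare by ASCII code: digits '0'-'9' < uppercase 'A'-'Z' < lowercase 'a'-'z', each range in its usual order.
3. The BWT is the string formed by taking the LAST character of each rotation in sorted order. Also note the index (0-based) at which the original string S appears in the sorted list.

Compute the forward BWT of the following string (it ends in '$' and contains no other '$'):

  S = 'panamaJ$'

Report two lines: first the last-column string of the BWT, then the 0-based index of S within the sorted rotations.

Answer: Jamnpaa$
7

Derivation:
All 8 rotations (rotation i = S[i:]+S[:i]):
  rot[0] = panamaJ$
  rot[1] = anamaJ$p
  rot[2] = namaJ$pa
  rot[3] = amaJ$pan
  rot[4] = maJ$pana
  rot[5] = aJ$panam
  rot[6] = J$panama
  rot[7] = $panamaJ
Sorted (with $ < everything):
  sorted[0] = $panamaJ  (last char: 'J')
  sorted[1] = J$panama  (last char: 'a')
  sorted[2] = aJ$panam  (last char: 'm')
  sorted[3] = amaJ$pan  (last char: 'n')
  sorted[4] = anamaJ$p  (last char: 'p')
  sorted[5] = maJ$pana  (last char: 'a')
  sorted[6] = namaJ$pa  (last char: 'a')
  sorted[7] = panamaJ$  (last char: '$')
Last column: Jamnpaa$
Original string S is at sorted index 7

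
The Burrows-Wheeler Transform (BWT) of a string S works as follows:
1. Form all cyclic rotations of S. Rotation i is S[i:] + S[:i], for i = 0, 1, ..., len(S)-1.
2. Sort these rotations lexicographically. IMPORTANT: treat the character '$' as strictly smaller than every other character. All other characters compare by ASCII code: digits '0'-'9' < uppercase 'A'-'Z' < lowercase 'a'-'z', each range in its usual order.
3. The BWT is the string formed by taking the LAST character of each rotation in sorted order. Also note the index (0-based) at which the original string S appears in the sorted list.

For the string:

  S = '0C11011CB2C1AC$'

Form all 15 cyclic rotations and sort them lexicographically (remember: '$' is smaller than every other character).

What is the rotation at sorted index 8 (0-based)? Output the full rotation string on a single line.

All 15 rotations (rotation i = S[i:]+S[:i]):
  rot[0] = 0C11011CB2C1AC$
  rot[1] = C11011CB2C1AC$0
  rot[2] = 11011CB2C1AC$0C
  rot[3] = 1011CB2C1AC$0C1
  rot[4] = 011CB2C1AC$0C11
  rot[5] = 11CB2C1AC$0C110
  rot[6] = 1CB2C1AC$0C1101
  rot[7] = CB2C1AC$0C11011
  rot[8] = B2C1AC$0C11011C
  rot[9] = 2C1AC$0C11011CB
  rot[10] = C1AC$0C11011CB2
  rot[11] = 1AC$0C11011CB2C
  rot[12] = AC$0C11011CB2C1
  rot[13] = C$0C11011CB2C1A
  rot[14] = $0C11011CB2C1AC
Sorted (with $ < everything):
  sorted[0] = $0C11011CB2C1AC
  sorted[1] = 011CB2C1AC$0C11
  sorted[2] = 0C11011CB2C1AC$
  sorted[3] = 1011CB2C1AC$0C1
  sorted[4] = 11011CB2C1AC$0C
  sorted[5] = 11CB2C1AC$0C110
  sorted[6] = 1AC$0C11011CB2C
  sorted[7] = 1CB2C1AC$0C1101
  sorted[8] = 2C1AC$0C11011CB
  sorted[9] = AC$0C11011CB2C1
  sorted[10] = B2C1AC$0C11011C
  sorted[11] = C$0C11011CB2C1A
  sorted[12] = C11011CB2C1AC$0
  sorted[13] = C1AC$0C11011CB2
  sorted[14] = CB2C1AC$0C11011
sorted[8] = 2C1AC$0C11011CB

Answer: 2C1AC$0C11011CB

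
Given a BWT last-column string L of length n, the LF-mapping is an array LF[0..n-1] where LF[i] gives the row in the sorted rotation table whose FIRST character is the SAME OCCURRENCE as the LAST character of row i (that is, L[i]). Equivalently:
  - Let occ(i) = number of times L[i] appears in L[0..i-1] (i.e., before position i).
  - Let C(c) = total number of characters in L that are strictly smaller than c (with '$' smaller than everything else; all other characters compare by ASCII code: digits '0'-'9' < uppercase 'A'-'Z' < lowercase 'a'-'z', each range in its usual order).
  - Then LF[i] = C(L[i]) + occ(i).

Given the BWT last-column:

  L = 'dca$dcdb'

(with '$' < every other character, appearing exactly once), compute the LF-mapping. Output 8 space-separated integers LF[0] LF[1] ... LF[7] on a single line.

Char counts: '$':1, 'a':1, 'b':1, 'c':2, 'd':3
C (first-col start): C('$')=0, C('a')=1, C('b')=2, C('c')=3, C('d')=5
L[0]='d': occ=0, LF[0]=C('d')+0=5+0=5
L[1]='c': occ=0, LF[1]=C('c')+0=3+0=3
L[2]='a': occ=0, LF[2]=C('a')+0=1+0=1
L[3]='$': occ=0, LF[3]=C('$')+0=0+0=0
L[4]='d': occ=1, LF[4]=C('d')+1=5+1=6
L[5]='c': occ=1, LF[5]=C('c')+1=3+1=4
L[6]='d': occ=2, LF[6]=C('d')+2=5+2=7
L[7]='b': occ=0, LF[7]=C('b')+0=2+0=2

Answer: 5 3 1 0 6 4 7 2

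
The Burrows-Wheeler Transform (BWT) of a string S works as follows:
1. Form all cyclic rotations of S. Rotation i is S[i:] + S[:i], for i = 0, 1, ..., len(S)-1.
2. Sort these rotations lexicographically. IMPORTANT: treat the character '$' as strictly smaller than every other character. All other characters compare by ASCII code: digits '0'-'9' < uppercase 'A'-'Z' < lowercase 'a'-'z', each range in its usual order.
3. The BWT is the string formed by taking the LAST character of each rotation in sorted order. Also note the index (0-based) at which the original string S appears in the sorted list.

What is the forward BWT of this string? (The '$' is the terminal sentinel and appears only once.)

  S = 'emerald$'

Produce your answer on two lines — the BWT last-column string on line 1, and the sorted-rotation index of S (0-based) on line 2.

Answer: drl$maee
3

Derivation:
All 8 rotations (rotation i = S[i:]+S[:i]):
  rot[0] = emerald$
  rot[1] = merald$e
  rot[2] = erald$em
  rot[3] = rald$eme
  rot[4] = ald$emer
  rot[5] = ld$emera
  rot[6] = d$emeral
  rot[7] = $emerald
Sorted (with $ < everything):
  sorted[0] = $emerald  (last char: 'd')
  sorted[1] = ald$emer  (last char: 'r')
  sorted[2] = d$emeral  (last char: 'l')
  sorted[3] = emerald$  (last char: '$')
  sorted[4] = erald$em  (last char: 'm')
  sorted[5] = ld$emera  (last char: 'a')
  sorted[6] = merald$e  (last char: 'e')
  sorted[7] = rald$eme  (last char: 'e')
Last column: drl$maee
Original string S is at sorted index 3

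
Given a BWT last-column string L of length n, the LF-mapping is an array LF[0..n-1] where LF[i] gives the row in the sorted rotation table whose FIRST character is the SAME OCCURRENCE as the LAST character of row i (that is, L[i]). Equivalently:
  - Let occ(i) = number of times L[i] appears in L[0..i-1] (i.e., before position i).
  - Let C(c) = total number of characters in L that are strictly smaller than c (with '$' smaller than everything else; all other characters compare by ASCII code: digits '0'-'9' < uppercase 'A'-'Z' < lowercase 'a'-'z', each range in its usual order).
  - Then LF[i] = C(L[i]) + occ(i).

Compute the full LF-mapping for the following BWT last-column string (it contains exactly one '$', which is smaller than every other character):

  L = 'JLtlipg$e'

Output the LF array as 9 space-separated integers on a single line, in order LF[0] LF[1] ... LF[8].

Char counts: '$':1, 'J':1, 'L':1, 'e':1, 'g':1, 'i':1, 'l':1, 'p':1, 't':1
C (first-col start): C('$')=0, C('J')=1, C('L')=2, C('e')=3, C('g')=4, C('i')=5, C('l')=6, C('p')=7, C('t')=8
L[0]='J': occ=0, LF[0]=C('J')+0=1+0=1
L[1]='L': occ=0, LF[1]=C('L')+0=2+0=2
L[2]='t': occ=0, LF[2]=C('t')+0=8+0=8
L[3]='l': occ=0, LF[3]=C('l')+0=6+0=6
L[4]='i': occ=0, LF[4]=C('i')+0=5+0=5
L[5]='p': occ=0, LF[5]=C('p')+0=7+0=7
L[6]='g': occ=0, LF[6]=C('g')+0=4+0=4
L[7]='$': occ=0, LF[7]=C('$')+0=0+0=0
L[8]='e': occ=0, LF[8]=C('e')+0=3+0=3

Answer: 1 2 8 6 5 7 4 0 3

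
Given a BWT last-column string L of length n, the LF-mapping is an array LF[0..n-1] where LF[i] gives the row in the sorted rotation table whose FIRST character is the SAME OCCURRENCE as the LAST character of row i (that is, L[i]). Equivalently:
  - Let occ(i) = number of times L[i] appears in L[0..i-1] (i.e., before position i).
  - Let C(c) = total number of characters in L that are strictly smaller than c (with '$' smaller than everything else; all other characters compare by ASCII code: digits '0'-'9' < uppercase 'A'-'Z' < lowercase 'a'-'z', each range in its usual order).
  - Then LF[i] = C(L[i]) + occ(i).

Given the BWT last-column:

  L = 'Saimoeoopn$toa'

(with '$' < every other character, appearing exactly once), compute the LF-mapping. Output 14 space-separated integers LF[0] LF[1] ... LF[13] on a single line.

Answer: 1 2 5 6 8 4 9 10 12 7 0 13 11 3

Derivation:
Char counts: '$':1, 'S':1, 'a':2, 'e':1, 'i':1, 'm':1, 'n':1, 'o':4, 'p':1, 't':1
C (first-col start): C('$')=0, C('S')=1, C('a')=2, C('e')=4, C('i')=5, C('m')=6, C('n')=7, C('o')=8, C('p')=12, C('t')=13
L[0]='S': occ=0, LF[0]=C('S')+0=1+0=1
L[1]='a': occ=0, LF[1]=C('a')+0=2+0=2
L[2]='i': occ=0, LF[2]=C('i')+0=5+0=5
L[3]='m': occ=0, LF[3]=C('m')+0=6+0=6
L[4]='o': occ=0, LF[4]=C('o')+0=8+0=8
L[5]='e': occ=0, LF[5]=C('e')+0=4+0=4
L[6]='o': occ=1, LF[6]=C('o')+1=8+1=9
L[7]='o': occ=2, LF[7]=C('o')+2=8+2=10
L[8]='p': occ=0, LF[8]=C('p')+0=12+0=12
L[9]='n': occ=0, LF[9]=C('n')+0=7+0=7
L[10]='$': occ=0, LF[10]=C('$')+0=0+0=0
L[11]='t': occ=0, LF[11]=C('t')+0=13+0=13
L[12]='o': occ=3, LF[12]=C('o')+3=8+3=11
L[13]='a': occ=1, LF[13]=C('a')+1=2+1=3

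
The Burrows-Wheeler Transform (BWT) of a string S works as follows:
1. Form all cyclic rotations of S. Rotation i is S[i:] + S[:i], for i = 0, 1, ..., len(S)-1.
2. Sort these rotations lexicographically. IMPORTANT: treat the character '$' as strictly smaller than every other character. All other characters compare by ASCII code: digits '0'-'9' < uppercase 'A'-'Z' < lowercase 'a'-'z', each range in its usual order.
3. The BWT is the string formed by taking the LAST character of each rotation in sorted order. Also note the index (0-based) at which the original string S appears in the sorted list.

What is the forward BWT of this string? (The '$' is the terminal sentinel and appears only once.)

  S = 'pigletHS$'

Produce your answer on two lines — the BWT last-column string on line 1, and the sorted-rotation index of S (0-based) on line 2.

All 9 rotations (rotation i = S[i:]+S[:i]):
  rot[0] = pigletHS$
  rot[1] = igletHS$p
  rot[2] = gletHS$pi
  rot[3] = letHS$pig
  rot[4] = etHS$pigl
  rot[5] = tHS$pigle
  rot[6] = HS$piglet
  rot[7] = S$pigletH
  rot[8] = $pigletHS
Sorted (with $ < everything):
  sorted[0] = $pigletHS  (last char: 'S')
  sorted[1] = HS$piglet  (last char: 't')
  sorted[2] = S$pigletH  (last char: 'H')
  sorted[3] = etHS$pigl  (last char: 'l')
  sorted[4] = gletHS$pi  (last char: 'i')
  sorted[5] = igletHS$p  (last char: 'p')
  sorted[6] = letHS$pig  (last char: 'g')
  sorted[7] = pigletHS$  (last char: '$')
  sorted[8] = tHS$pigle  (last char: 'e')
Last column: StHlipg$e
Original string S is at sorted index 7

Answer: StHlipg$e
7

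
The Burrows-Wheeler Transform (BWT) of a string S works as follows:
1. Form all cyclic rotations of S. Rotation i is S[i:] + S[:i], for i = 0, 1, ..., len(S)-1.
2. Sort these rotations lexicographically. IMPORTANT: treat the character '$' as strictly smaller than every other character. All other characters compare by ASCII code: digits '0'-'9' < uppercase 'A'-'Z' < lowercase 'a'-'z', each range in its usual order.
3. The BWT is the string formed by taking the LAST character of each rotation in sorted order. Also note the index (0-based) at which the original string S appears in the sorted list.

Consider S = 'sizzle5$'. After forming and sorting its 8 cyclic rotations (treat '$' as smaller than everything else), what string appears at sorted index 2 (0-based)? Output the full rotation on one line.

Answer: e5$sizzl

Derivation:
All 8 rotations (rotation i = S[i:]+S[:i]):
  rot[0] = sizzle5$
  rot[1] = izzle5$s
  rot[2] = zzle5$si
  rot[3] = zle5$siz
  rot[4] = le5$sizz
  rot[5] = e5$sizzl
  rot[6] = 5$sizzle
  rot[7] = $sizzle5
Sorted (with $ < everything):
  sorted[0] = $sizzle5
  sorted[1] = 5$sizzle
  sorted[2] = e5$sizzl
  sorted[3] = izzle5$s
  sorted[4] = le5$sizz
  sorted[5] = sizzle5$
  sorted[6] = zle5$siz
  sorted[7] = zzle5$si
sorted[2] = e5$sizzl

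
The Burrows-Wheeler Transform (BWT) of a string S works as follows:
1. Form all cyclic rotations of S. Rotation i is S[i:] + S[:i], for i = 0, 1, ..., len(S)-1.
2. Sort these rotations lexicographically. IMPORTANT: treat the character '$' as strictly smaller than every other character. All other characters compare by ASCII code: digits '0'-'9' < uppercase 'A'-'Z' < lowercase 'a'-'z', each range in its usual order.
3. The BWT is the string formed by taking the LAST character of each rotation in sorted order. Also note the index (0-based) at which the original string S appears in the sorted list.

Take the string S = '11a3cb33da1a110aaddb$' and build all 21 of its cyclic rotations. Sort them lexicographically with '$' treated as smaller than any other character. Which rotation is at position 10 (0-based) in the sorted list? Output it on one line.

All 21 rotations (rotation i = S[i:]+S[:i]):
  rot[0] = 11a3cb33da1a110aaddb$
  rot[1] = 1a3cb33da1a110aaddb$1
  rot[2] = a3cb33da1a110aaddb$11
  rot[3] = 3cb33da1a110aaddb$11a
  rot[4] = cb33da1a110aaddb$11a3
  rot[5] = b33da1a110aaddb$11a3c
  rot[6] = 33da1a110aaddb$11a3cb
  rot[7] = 3da1a110aaddb$11a3cb3
  rot[8] = da1a110aaddb$11a3cb33
  rot[9] = a1a110aaddb$11a3cb33d
  rot[10] = 1a110aaddb$11a3cb33da
  rot[11] = a110aaddb$11a3cb33da1
  rot[12] = 110aaddb$11a3cb33da1a
  rot[13] = 10aaddb$11a3cb33da1a1
  rot[14] = 0aaddb$11a3cb33da1a11
  rot[15] = aaddb$11a3cb33da1a110
  rot[16] = addb$11a3cb33da1a110a
  rot[17] = ddb$11a3cb33da1a110aa
  rot[18] = db$11a3cb33da1a110aad
  rot[19] = b$11a3cb33da1a110aadd
  rot[20] = $11a3cb33da1a110aaddb
Sorted (with $ < everything):
  sorted[0] = $11a3cb33da1a110aaddb
  sorted[1] = 0aaddb$11a3cb33da1a11
  sorted[2] = 10aaddb$11a3cb33da1a1
  sorted[3] = 110aaddb$11a3cb33da1a
  sorted[4] = 11a3cb33da1a110aaddb$
  sorted[5] = 1a110aaddb$11a3cb33da
  sorted[6] = 1a3cb33da1a110aaddb$1
  sorted[7] = 33da1a110aaddb$11a3cb
  sorted[8] = 3cb33da1a110aaddb$11a
  sorted[9] = 3da1a110aaddb$11a3cb3
  sorted[10] = a110aaddb$11a3cb33da1
  sorted[11] = a1a110aaddb$11a3cb33d
  sorted[12] = a3cb33da1a110aaddb$11
  sorted[13] = aaddb$11a3cb33da1a110
  sorted[14] = addb$11a3cb33da1a110a
  sorted[15] = b$11a3cb33da1a110aadd
  sorted[16] = b33da1a110aaddb$11a3c
  sorted[17] = cb33da1a110aaddb$11a3
  sorted[18] = da1a110aaddb$11a3cb33
  sorted[19] = db$11a3cb33da1a110aad
  sorted[20] = ddb$11a3cb33da1a110aa
sorted[10] = a110aaddb$11a3cb33da1

Answer: a110aaddb$11a3cb33da1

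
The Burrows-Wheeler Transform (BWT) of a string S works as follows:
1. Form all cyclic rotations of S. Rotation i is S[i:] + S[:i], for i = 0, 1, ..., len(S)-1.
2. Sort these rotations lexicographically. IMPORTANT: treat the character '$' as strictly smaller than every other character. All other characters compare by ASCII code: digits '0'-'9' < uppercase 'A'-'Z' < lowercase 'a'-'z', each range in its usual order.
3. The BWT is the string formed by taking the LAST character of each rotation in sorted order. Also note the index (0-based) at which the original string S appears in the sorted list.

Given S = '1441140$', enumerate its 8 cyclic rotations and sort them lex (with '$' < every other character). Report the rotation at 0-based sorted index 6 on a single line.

All 8 rotations (rotation i = S[i:]+S[:i]):
  rot[0] = 1441140$
  rot[1] = 441140$1
  rot[2] = 41140$14
  rot[3] = 1140$144
  rot[4] = 140$1441
  rot[5] = 40$14411
  rot[6] = 0$144114
  rot[7] = $1441140
Sorted (with $ < everything):
  sorted[0] = $1441140
  sorted[1] = 0$144114
  sorted[2] = 1140$144
  sorted[3] = 140$1441
  sorted[4] = 1441140$
  sorted[5] = 40$14411
  sorted[6] = 41140$14
  sorted[7] = 441140$1
sorted[6] = 41140$14

Answer: 41140$14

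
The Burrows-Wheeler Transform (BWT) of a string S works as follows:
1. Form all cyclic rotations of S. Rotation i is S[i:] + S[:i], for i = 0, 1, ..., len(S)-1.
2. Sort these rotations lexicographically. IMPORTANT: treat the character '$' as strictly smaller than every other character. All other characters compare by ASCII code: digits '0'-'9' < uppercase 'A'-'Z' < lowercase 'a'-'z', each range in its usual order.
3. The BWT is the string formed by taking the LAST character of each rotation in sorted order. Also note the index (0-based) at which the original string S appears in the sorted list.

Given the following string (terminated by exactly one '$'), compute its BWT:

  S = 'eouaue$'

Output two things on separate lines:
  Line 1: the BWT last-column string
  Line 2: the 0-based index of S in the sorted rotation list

All 7 rotations (rotation i = S[i:]+S[:i]):
  rot[0] = eouaue$
  rot[1] = ouaue$e
  rot[2] = uaue$eo
  rot[3] = aue$eou
  rot[4] = ue$eoua
  rot[5] = e$eouau
  rot[6] = $eouaue
Sorted (with $ < everything):
  sorted[0] = $eouaue  (last char: 'e')
  sorted[1] = aue$eou  (last char: 'u')
  sorted[2] = e$eouau  (last char: 'u')
  sorted[3] = eouaue$  (last char: '$')
  sorted[4] = ouaue$e  (last char: 'e')
  sorted[5] = uaue$eo  (last char: 'o')
  sorted[6] = ue$eoua  (last char: 'a')
Last column: euu$eoa
Original string S is at sorted index 3

Answer: euu$eoa
3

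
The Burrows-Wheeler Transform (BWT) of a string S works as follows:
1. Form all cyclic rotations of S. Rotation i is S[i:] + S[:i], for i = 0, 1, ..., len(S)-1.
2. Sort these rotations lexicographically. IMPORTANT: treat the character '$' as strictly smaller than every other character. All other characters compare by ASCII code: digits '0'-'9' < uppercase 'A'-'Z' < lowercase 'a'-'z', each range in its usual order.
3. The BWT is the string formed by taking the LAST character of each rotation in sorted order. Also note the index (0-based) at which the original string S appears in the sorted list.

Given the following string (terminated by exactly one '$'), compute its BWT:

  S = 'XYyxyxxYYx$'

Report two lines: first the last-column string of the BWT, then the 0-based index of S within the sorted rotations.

All 11 rotations (rotation i = S[i:]+S[:i]):
  rot[0] = XYyxyxxYYx$
  rot[1] = YyxyxxYYx$X
  rot[2] = yxyxxYYx$XY
  rot[3] = xyxxYYx$XYy
  rot[4] = yxxYYx$XYyx
  rot[5] = xxYYx$XYyxy
  rot[6] = xYYx$XYyxyx
  rot[7] = YYx$XYyxyxx
  rot[8] = Yx$XYyxyxxY
  rot[9] = x$XYyxyxxYY
  rot[10] = $XYyxyxxYYx
Sorted (with $ < everything):
  sorted[0] = $XYyxyxxYYx  (last char: 'x')
  sorted[1] = XYyxyxxYYx$  (last char: '$')
  sorted[2] = YYx$XYyxyxx  (last char: 'x')
  sorted[3] = Yx$XYyxyxxY  (last char: 'Y')
  sorted[4] = YyxyxxYYx$X  (last char: 'X')
  sorted[5] = x$XYyxyxxYY  (last char: 'Y')
  sorted[6] = xYYx$XYyxyx  (last char: 'x')
  sorted[7] = xxYYx$XYyxy  (last char: 'y')
  sorted[8] = xyxxYYx$XYy  (last char: 'y')
  sorted[9] = yxxYYx$XYyx  (last char: 'x')
  sorted[10] = yxyxxYYx$XY  (last char: 'Y')
Last column: x$xYXYxyyxY
Original string S is at sorted index 1

Answer: x$xYXYxyyxY
1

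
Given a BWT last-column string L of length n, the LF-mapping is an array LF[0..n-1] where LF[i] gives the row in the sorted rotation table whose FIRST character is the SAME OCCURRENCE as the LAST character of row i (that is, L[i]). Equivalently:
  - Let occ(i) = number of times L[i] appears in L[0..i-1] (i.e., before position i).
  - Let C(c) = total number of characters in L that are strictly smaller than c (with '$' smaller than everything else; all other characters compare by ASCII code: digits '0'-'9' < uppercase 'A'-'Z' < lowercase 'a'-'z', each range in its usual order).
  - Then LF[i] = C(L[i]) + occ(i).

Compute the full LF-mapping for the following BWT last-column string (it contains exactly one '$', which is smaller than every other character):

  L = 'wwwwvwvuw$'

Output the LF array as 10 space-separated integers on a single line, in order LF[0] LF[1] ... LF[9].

Answer: 4 5 6 7 2 8 3 1 9 0

Derivation:
Char counts: '$':1, 'u':1, 'v':2, 'w':6
C (first-col start): C('$')=0, C('u')=1, C('v')=2, C('w')=4
L[0]='w': occ=0, LF[0]=C('w')+0=4+0=4
L[1]='w': occ=1, LF[1]=C('w')+1=4+1=5
L[2]='w': occ=2, LF[2]=C('w')+2=4+2=6
L[3]='w': occ=3, LF[3]=C('w')+3=4+3=7
L[4]='v': occ=0, LF[4]=C('v')+0=2+0=2
L[5]='w': occ=4, LF[5]=C('w')+4=4+4=8
L[6]='v': occ=1, LF[6]=C('v')+1=2+1=3
L[7]='u': occ=0, LF[7]=C('u')+0=1+0=1
L[8]='w': occ=5, LF[8]=C('w')+5=4+5=9
L[9]='$': occ=0, LF[9]=C('$')+0=0+0=0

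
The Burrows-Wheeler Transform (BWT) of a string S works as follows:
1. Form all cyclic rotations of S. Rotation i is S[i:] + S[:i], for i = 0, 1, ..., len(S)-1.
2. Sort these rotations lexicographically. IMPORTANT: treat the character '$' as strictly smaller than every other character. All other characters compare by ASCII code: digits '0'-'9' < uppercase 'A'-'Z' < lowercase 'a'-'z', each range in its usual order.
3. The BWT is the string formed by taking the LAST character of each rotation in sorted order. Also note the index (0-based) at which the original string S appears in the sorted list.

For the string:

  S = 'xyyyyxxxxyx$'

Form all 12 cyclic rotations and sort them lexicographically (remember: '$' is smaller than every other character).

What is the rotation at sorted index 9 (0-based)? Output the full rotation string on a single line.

Answer: yyxxxxyx$xyy

Derivation:
All 12 rotations (rotation i = S[i:]+S[:i]):
  rot[0] = xyyyyxxxxyx$
  rot[1] = yyyyxxxxyx$x
  rot[2] = yyyxxxxyx$xy
  rot[3] = yyxxxxyx$xyy
  rot[4] = yxxxxyx$xyyy
  rot[5] = xxxxyx$xyyyy
  rot[6] = xxxyx$xyyyyx
  rot[7] = xxyx$xyyyyxx
  rot[8] = xyx$xyyyyxxx
  rot[9] = yx$xyyyyxxxx
  rot[10] = x$xyyyyxxxxy
  rot[11] = $xyyyyxxxxyx
Sorted (with $ < everything):
  sorted[0] = $xyyyyxxxxyx
  sorted[1] = x$xyyyyxxxxy
  sorted[2] = xxxxyx$xyyyy
  sorted[3] = xxxyx$xyyyyx
  sorted[4] = xxyx$xyyyyxx
  sorted[5] = xyx$xyyyyxxx
  sorted[6] = xyyyyxxxxyx$
  sorted[7] = yx$xyyyyxxxx
  sorted[8] = yxxxxyx$xyyy
  sorted[9] = yyxxxxyx$xyy
  sorted[10] = yyyxxxxyx$xy
  sorted[11] = yyyyxxxxyx$x
sorted[9] = yyxxxxyx$xyy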